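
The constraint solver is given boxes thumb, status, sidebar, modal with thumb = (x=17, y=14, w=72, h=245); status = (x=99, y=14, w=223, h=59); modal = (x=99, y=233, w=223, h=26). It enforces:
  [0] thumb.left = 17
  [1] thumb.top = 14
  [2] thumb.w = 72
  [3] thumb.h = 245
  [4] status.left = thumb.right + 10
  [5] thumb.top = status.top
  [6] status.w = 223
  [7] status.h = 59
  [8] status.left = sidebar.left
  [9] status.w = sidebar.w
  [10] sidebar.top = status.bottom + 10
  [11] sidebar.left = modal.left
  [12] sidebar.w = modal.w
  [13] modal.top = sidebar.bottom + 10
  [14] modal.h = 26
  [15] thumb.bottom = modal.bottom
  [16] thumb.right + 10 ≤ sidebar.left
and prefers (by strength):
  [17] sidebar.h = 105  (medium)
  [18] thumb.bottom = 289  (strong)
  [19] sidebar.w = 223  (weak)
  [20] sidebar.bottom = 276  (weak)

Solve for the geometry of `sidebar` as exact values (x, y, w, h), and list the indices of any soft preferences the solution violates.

sidebar = (x=99, y=83, w=223, h=140)
violated soft preferences: 17, 18, 20

1. sidebar.x = 99  [status.left = sidebar.left]
2. sidebar.w = 223  [status.w = sidebar.w]
3. sidebar.y = 83  [sidebar.top = status.bottom + 10]
4. sidebar.h = 140  [modal.top = sidebar.bottom + 10]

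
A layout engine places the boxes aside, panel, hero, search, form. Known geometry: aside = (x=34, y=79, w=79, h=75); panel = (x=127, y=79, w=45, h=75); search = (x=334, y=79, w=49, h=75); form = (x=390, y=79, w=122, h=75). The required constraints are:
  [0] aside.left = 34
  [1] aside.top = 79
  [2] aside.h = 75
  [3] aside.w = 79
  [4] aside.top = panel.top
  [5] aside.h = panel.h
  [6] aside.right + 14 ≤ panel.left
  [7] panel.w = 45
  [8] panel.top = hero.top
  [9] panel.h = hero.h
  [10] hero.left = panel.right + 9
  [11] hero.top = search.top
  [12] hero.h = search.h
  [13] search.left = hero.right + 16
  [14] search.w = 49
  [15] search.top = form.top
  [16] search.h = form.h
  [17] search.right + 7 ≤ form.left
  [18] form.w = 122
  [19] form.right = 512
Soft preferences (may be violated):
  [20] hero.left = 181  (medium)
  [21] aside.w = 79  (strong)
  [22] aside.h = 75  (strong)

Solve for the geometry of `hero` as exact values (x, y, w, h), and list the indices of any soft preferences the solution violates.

hero = (x=181, y=79, w=137, h=75)
violated soft preferences: none

1. hero.y = 79  [panel.top = hero.top]
2. hero.h = 75  [panel.h = hero.h]
3. hero.x = 181  [hero.left = panel.right + 9]
4. hero.w = 137  [search.left = hero.right + 16]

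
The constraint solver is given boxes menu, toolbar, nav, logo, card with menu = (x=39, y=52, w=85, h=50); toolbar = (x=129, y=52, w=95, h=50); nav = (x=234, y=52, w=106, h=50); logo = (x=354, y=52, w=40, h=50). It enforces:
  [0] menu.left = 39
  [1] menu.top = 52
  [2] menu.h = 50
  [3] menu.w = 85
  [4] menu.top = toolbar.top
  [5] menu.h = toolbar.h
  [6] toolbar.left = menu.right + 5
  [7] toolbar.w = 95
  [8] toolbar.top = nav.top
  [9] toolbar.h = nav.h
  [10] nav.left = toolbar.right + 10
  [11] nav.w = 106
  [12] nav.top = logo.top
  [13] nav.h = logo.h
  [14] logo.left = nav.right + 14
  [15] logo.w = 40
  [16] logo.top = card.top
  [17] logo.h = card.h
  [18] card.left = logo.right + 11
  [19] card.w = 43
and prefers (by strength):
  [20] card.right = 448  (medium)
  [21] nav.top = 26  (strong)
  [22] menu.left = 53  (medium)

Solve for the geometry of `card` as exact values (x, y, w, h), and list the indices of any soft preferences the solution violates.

1. card.y = 52  [logo.top = card.top]
2. card.h = 50  [logo.h = card.h]
3. card.x = 405  [card.left = logo.right + 11]
4. card.w = 43  [card.w = 43]

card = (x=405, y=52, w=43, h=50)
violated soft preferences: 21, 22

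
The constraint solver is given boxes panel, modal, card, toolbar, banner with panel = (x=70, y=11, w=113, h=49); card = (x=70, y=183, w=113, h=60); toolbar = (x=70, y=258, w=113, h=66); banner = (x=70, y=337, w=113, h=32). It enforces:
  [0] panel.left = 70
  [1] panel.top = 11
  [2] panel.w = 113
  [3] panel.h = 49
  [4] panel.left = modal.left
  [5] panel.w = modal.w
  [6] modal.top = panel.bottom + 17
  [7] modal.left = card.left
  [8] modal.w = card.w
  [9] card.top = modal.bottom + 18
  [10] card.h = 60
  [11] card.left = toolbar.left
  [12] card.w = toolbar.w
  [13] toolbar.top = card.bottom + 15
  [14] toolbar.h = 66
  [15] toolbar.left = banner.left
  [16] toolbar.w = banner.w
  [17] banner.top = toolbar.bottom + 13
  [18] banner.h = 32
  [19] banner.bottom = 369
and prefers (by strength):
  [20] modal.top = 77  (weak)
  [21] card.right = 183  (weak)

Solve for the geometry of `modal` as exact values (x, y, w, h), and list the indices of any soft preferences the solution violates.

modal = (x=70, y=77, w=113, h=88)
violated soft preferences: none

1. modal.x = 70  [panel.left = modal.left]
2. modal.w = 113  [panel.w = modal.w]
3. modal.y = 77  [modal.top = panel.bottom + 17]
4. modal.h = 88  [card.top = modal.bottom + 18]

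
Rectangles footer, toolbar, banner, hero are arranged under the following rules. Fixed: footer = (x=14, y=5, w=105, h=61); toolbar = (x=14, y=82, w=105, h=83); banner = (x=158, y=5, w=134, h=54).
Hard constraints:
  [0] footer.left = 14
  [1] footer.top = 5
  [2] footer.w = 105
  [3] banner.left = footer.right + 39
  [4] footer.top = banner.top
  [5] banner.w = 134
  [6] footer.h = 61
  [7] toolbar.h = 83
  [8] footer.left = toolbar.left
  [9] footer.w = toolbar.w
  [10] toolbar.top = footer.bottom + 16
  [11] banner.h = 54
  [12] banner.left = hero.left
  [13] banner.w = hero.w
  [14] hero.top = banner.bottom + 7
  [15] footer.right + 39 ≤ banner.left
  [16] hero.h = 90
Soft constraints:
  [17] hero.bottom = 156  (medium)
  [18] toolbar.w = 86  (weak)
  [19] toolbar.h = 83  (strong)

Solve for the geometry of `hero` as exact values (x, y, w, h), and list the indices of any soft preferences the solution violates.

hero = (x=158, y=66, w=134, h=90)
violated soft preferences: 18

1. hero.x = 158  [banner.left = hero.left]
2. hero.w = 134  [banner.w = hero.w]
3. hero.y = 66  [hero.top = banner.bottom + 7]
4. hero.h = 90  [hero.h = 90]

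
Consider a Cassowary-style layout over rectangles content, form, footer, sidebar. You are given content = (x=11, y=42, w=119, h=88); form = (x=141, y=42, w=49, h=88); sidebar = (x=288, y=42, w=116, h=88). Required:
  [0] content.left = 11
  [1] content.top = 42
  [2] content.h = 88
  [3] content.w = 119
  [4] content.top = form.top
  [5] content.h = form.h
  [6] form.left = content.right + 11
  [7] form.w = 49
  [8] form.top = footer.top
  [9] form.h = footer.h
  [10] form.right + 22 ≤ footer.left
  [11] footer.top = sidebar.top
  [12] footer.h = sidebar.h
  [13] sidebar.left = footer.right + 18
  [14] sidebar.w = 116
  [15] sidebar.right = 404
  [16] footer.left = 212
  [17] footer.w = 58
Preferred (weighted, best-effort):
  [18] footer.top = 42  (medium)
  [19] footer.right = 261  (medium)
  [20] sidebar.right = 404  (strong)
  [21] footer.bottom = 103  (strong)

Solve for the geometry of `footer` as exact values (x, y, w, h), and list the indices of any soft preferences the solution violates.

footer = (x=212, y=42, w=58, h=88)
violated soft preferences: 19, 21

1. footer.y = 42  [form.top = footer.top]
2. footer.h = 88  [form.h = footer.h]
3. footer.x = 212  [footer.left = 212]
4. footer.w = 58  [footer.w = 58]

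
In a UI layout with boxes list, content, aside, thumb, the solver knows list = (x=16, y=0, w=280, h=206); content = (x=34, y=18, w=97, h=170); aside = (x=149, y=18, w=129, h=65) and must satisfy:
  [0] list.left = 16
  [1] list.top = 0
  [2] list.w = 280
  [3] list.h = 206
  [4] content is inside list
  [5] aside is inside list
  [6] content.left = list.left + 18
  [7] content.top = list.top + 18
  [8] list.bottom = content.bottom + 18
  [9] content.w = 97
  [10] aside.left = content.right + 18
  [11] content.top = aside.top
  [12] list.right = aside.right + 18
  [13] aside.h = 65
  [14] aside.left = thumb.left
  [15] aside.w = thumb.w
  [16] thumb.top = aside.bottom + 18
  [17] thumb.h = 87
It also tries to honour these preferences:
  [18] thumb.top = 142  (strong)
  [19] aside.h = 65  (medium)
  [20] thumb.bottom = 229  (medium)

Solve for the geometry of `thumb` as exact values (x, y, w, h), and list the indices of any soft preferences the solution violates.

1. thumb.x = 149  [aside.left = thumb.left]
2. thumb.w = 129  [aside.w = thumb.w]
3. thumb.y = 101  [thumb.top = aside.bottom + 18]
4. thumb.h = 87  [thumb.h = 87]

thumb = (x=149, y=101, w=129, h=87)
violated soft preferences: 18, 20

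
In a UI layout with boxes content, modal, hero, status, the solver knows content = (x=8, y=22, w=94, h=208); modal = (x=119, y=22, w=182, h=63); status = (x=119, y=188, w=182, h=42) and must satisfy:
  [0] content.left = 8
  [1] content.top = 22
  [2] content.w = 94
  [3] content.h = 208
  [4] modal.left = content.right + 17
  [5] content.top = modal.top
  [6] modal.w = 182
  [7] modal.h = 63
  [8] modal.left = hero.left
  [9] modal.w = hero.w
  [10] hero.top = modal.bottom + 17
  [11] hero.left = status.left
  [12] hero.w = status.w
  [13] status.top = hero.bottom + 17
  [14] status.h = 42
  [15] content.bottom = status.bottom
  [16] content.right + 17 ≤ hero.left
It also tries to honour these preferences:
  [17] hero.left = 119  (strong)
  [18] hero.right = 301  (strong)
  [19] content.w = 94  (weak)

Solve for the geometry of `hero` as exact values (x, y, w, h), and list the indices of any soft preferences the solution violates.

1. hero.x = 119  [modal.left = hero.left]
2. hero.w = 182  [modal.w = hero.w]
3. hero.y = 102  [hero.top = modal.bottom + 17]
4. hero.h = 69  [status.top = hero.bottom + 17]

hero = (x=119, y=102, w=182, h=69)
violated soft preferences: none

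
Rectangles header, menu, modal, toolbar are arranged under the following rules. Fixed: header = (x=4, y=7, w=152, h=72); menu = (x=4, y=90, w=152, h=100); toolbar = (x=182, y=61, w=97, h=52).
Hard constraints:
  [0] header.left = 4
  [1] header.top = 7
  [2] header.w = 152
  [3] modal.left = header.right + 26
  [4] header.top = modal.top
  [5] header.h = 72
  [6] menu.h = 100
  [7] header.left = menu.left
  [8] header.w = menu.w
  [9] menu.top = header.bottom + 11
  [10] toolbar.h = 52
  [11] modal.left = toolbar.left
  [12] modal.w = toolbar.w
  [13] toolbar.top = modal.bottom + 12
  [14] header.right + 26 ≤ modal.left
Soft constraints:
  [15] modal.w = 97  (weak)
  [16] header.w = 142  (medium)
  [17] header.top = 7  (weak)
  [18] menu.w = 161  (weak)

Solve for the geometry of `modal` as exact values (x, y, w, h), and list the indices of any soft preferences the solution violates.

1. modal.x = 182  [modal.left = header.right + 26]
2. modal.y = 7  [header.top = modal.top]
3. modal.w = 97  [modal.w = toolbar.w]
4. modal.h = 42  [toolbar.top = modal.bottom + 12]

modal = (x=182, y=7, w=97, h=42)
violated soft preferences: 16, 18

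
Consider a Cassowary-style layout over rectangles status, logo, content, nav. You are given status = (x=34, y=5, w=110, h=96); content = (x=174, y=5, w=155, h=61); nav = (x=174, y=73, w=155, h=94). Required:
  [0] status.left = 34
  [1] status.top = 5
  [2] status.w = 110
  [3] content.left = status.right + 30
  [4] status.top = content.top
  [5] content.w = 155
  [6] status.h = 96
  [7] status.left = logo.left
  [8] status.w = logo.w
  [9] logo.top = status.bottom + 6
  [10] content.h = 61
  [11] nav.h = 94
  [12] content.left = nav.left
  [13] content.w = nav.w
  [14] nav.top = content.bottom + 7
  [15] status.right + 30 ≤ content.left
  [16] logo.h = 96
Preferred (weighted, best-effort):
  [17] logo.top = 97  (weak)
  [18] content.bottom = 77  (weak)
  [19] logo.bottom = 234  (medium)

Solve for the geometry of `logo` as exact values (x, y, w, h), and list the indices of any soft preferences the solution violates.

1. logo.x = 34  [status.left = logo.left]
2. logo.w = 110  [status.w = logo.w]
3. logo.y = 107  [logo.top = status.bottom + 6]
4. logo.h = 96  [logo.h = 96]

logo = (x=34, y=107, w=110, h=96)
violated soft preferences: 17, 18, 19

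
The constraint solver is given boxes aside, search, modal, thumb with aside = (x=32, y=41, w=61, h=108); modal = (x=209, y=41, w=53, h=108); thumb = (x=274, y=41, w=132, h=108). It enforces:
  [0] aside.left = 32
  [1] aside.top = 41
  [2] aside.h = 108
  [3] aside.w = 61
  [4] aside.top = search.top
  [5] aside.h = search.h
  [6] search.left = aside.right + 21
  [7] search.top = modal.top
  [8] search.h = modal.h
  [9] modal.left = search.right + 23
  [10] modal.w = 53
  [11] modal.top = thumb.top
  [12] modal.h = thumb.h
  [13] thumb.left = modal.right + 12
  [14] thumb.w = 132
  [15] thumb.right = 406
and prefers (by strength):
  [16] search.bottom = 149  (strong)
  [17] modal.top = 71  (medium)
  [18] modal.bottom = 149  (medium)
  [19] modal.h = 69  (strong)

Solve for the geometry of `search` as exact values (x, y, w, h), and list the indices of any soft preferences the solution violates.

1. search.y = 41  [aside.top = search.top]
2. search.h = 108  [aside.h = search.h]
3. search.x = 114  [search.left = aside.right + 21]
4. search.w = 72  [modal.left = search.right + 23]

search = (x=114, y=41, w=72, h=108)
violated soft preferences: 17, 19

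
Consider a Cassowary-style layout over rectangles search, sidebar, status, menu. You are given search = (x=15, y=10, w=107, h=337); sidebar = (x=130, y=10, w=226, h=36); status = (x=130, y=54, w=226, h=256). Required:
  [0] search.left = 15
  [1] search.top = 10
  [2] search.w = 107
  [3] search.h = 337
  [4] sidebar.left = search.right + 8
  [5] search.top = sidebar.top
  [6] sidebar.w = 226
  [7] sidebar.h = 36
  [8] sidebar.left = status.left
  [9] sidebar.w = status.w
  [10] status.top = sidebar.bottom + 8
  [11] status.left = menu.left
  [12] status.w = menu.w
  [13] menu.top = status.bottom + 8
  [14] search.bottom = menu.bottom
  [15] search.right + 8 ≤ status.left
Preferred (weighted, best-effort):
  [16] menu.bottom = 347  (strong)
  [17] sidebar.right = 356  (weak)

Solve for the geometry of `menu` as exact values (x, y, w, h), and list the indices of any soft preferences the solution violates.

1. menu.x = 130  [status.left = menu.left]
2. menu.w = 226  [status.w = menu.w]
3. menu.y = 318  [menu.top = status.bottom + 8]
4. menu.h = 29  [search.bottom = menu.bottom]

menu = (x=130, y=318, w=226, h=29)
violated soft preferences: none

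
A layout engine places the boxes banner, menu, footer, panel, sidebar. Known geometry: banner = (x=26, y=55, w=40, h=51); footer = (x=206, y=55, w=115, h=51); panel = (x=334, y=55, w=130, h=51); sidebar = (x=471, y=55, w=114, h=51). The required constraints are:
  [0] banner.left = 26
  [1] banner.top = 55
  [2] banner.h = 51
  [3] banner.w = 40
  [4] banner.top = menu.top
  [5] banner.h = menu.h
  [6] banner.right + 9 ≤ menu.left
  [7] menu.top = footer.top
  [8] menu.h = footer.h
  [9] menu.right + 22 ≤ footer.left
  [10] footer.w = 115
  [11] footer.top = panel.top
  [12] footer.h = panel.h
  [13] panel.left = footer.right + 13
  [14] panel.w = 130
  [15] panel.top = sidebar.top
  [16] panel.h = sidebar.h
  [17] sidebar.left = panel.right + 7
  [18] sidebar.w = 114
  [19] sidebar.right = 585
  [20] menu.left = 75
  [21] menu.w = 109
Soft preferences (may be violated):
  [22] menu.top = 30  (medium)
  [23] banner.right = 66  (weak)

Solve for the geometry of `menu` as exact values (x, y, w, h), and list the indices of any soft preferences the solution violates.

menu = (x=75, y=55, w=109, h=51)
violated soft preferences: 22

1. menu.y = 55  [banner.top = menu.top]
2. menu.h = 51  [banner.h = menu.h]
3. menu.x = 75  [menu.left = 75]
4. menu.w = 109  [menu.w = 109]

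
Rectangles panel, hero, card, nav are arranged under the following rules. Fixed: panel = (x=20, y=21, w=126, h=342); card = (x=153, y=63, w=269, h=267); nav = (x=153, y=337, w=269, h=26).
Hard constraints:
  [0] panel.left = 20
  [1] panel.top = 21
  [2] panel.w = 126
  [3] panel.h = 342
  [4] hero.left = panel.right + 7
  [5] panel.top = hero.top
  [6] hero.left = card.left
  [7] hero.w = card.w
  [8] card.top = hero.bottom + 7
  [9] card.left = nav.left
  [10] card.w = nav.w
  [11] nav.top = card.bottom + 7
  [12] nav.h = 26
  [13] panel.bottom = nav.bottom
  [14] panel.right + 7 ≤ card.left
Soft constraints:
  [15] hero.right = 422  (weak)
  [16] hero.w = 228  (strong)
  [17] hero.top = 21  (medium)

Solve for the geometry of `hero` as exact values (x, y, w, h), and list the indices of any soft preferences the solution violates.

1. hero.x = 153  [hero.left = panel.right + 7]
2. hero.y = 21  [panel.top = hero.top]
3. hero.w = 269  [hero.w = card.w]
4. hero.h = 35  [card.top = hero.bottom + 7]

hero = (x=153, y=21, w=269, h=35)
violated soft preferences: 16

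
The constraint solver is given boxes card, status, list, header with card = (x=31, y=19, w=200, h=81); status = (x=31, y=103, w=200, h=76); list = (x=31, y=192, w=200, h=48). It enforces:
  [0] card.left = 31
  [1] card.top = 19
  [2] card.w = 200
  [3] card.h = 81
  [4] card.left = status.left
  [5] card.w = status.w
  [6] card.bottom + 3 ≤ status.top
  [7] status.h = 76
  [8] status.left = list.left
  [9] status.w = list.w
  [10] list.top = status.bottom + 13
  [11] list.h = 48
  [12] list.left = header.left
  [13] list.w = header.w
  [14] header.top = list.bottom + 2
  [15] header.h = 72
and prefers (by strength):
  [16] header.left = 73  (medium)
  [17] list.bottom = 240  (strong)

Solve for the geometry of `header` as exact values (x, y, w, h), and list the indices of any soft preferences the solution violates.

header = (x=31, y=242, w=200, h=72)
violated soft preferences: 16

1. header.x = 31  [list.left = header.left]
2. header.w = 200  [list.w = header.w]
3. header.y = 242  [header.top = list.bottom + 2]
4. header.h = 72  [header.h = 72]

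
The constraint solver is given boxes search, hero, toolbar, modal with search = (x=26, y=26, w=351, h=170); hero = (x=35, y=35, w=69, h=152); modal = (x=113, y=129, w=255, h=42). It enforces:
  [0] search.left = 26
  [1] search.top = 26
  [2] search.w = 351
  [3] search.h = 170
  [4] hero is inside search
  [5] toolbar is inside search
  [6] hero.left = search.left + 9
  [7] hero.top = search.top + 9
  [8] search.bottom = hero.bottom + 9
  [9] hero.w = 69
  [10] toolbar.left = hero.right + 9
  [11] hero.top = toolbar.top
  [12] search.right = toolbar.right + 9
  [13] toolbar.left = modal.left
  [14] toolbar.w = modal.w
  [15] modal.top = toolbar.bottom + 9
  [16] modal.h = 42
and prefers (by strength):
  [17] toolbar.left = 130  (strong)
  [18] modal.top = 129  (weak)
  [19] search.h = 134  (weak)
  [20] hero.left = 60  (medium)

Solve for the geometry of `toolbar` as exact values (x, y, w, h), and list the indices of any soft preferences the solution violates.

toolbar = (x=113, y=35, w=255, h=85)
violated soft preferences: 17, 19, 20

1. toolbar.x = 113  [toolbar.left = hero.right + 9]
2. toolbar.y = 35  [hero.top = toolbar.top]
3. toolbar.w = 255  [search.right = toolbar.right + 9]
4. toolbar.h = 85  [modal.top = toolbar.bottom + 9]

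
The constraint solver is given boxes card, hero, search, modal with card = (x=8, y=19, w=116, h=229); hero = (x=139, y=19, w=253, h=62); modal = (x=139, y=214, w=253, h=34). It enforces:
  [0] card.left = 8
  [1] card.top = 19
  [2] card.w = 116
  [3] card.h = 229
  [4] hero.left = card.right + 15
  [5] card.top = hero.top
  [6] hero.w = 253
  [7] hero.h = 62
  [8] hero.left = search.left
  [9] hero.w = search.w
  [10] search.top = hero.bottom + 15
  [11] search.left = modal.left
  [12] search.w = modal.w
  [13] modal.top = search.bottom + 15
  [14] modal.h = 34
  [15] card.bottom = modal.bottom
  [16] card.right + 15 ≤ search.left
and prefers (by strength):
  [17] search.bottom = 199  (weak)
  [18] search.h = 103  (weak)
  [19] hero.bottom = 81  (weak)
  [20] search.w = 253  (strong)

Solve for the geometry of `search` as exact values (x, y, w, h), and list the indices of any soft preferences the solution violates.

1. search.x = 139  [hero.left = search.left]
2. search.w = 253  [hero.w = search.w]
3. search.y = 96  [search.top = hero.bottom + 15]
4. search.h = 103  [modal.top = search.bottom + 15]

search = (x=139, y=96, w=253, h=103)
violated soft preferences: none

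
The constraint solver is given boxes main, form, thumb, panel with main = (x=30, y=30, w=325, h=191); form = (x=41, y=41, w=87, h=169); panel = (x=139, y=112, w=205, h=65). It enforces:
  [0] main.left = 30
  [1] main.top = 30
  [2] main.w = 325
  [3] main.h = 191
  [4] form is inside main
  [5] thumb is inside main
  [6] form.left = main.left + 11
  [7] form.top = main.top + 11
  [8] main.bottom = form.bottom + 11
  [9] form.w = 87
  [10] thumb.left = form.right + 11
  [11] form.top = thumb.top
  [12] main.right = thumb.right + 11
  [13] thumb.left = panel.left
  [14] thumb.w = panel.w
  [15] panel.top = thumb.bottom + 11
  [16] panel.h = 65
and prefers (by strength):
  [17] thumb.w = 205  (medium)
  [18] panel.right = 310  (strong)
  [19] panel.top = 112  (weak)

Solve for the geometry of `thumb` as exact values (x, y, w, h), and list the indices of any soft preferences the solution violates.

thumb = (x=139, y=41, w=205, h=60)
violated soft preferences: 18

1. thumb.x = 139  [thumb.left = form.right + 11]
2. thumb.y = 41  [form.top = thumb.top]
3. thumb.w = 205  [main.right = thumb.right + 11]
4. thumb.h = 60  [panel.top = thumb.bottom + 11]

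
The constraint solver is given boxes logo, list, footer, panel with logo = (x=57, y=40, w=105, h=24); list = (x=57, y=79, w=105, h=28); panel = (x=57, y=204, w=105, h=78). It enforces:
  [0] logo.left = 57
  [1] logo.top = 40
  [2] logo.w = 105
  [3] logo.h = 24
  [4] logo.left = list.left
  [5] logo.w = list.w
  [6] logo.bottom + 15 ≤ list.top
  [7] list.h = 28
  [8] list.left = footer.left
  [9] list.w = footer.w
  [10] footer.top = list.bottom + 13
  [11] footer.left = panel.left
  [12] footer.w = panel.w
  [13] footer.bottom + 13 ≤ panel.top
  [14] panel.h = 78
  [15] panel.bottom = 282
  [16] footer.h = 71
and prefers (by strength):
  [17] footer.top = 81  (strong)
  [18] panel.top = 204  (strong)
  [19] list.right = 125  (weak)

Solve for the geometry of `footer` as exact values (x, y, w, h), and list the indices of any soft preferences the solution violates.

1. footer.x = 57  [list.left = footer.left]
2. footer.w = 105  [list.w = footer.w]
3. footer.y = 120  [footer.top = list.bottom + 13]
4. footer.h = 71  [footer.h = 71]

footer = (x=57, y=120, w=105, h=71)
violated soft preferences: 17, 19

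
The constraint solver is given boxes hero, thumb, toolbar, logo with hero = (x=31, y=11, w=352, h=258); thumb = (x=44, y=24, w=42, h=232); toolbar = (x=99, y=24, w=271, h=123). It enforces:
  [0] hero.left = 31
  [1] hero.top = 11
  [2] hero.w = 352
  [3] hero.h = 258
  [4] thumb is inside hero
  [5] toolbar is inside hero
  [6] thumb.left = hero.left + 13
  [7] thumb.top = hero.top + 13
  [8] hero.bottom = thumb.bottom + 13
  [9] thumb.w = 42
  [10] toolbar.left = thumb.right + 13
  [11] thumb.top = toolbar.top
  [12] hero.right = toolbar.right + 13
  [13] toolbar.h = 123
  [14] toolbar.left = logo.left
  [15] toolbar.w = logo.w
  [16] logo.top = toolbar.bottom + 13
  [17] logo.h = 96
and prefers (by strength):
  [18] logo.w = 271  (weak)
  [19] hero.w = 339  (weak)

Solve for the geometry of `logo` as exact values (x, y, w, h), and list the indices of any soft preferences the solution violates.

logo = (x=99, y=160, w=271, h=96)
violated soft preferences: 19

1. logo.x = 99  [toolbar.left = logo.left]
2. logo.w = 271  [toolbar.w = logo.w]
3. logo.y = 160  [logo.top = toolbar.bottom + 13]
4. logo.h = 96  [logo.h = 96]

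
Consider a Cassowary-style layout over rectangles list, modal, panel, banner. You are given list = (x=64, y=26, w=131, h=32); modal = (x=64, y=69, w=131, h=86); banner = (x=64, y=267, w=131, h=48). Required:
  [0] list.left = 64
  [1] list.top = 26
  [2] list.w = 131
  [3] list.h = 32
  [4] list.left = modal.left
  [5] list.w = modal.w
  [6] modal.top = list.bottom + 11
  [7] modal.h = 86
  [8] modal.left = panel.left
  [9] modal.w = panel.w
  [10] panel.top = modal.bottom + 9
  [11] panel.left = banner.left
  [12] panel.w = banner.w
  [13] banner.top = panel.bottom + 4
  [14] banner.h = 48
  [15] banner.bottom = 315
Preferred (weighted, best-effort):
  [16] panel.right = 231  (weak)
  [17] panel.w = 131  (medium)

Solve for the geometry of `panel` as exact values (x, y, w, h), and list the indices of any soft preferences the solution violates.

panel = (x=64, y=164, w=131, h=99)
violated soft preferences: 16

1. panel.x = 64  [modal.left = panel.left]
2. panel.w = 131  [modal.w = panel.w]
3. panel.y = 164  [panel.top = modal.bottom + 9]
4. panel.h = 99  [banner.top = panel.bottom + 4]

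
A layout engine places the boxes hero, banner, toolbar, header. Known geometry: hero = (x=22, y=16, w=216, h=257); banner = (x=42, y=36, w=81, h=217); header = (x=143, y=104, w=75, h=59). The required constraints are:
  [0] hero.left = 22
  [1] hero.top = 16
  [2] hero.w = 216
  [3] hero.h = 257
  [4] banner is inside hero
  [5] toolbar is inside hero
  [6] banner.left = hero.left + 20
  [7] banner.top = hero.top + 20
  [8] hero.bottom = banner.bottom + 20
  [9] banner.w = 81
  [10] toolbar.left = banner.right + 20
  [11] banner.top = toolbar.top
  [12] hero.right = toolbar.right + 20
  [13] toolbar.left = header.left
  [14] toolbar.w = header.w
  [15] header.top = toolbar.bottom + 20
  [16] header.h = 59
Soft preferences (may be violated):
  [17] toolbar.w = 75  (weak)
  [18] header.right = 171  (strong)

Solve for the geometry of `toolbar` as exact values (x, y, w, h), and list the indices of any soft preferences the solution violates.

toolbar = (x=143, y=36, w=75, h=48)
violated soft preferences: 18

1. toolbar.x = 143  [toolbar.left = banner.right + 20]
2. toolbar.y = 36  [banner.top = toolbar.top]
3. toolbar.w = 75  [hero.right = toolbar.right + 20]
4. toolbar.h = 48  [header.top = toolbar.bottom + 20]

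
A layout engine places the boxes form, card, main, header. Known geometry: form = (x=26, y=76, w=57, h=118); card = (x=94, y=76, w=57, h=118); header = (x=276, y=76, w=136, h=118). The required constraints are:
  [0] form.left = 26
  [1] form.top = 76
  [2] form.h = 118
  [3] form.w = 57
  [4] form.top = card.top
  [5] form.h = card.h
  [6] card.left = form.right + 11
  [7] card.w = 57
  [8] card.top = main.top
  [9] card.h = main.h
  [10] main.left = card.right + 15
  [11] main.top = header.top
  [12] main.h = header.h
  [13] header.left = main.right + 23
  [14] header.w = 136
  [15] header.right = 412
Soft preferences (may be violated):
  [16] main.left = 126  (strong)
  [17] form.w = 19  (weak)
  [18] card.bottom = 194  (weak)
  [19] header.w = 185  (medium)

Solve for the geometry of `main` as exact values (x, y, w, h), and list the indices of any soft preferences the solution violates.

1. main.y = 76  [card.top = main.top]
2. main.h = 118  [card.h = main.h]
3. main.x = 166  [main.left = card.right + 15]
4. main.w = 87  [header.left = main.right + 23]

main = (x=166, y=76, w=87, h=118)
violated soft preferences: 16, 17, 19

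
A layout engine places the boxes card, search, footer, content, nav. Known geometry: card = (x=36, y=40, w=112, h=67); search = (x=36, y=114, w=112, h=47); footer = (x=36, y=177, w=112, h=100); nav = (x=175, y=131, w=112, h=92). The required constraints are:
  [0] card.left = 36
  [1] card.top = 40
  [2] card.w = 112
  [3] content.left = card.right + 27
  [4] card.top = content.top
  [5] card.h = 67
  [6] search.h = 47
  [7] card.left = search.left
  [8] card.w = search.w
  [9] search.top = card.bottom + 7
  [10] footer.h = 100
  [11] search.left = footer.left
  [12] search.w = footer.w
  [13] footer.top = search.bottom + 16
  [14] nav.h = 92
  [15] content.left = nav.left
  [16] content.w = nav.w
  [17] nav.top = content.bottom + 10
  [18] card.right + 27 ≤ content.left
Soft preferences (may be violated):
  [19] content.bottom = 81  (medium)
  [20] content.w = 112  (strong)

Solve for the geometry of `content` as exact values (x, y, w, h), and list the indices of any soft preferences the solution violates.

content = (x=175, y=40, w=112, h=81)
violated soft preferences: 19

1. content.x = 175  [content.left = card.right + 27]
2. content.y = 40  [card.top = content.top]
3. content.w = 112  [content.w = nav.w]
4. content.h = 81  [nav.top = content.bottom + 10]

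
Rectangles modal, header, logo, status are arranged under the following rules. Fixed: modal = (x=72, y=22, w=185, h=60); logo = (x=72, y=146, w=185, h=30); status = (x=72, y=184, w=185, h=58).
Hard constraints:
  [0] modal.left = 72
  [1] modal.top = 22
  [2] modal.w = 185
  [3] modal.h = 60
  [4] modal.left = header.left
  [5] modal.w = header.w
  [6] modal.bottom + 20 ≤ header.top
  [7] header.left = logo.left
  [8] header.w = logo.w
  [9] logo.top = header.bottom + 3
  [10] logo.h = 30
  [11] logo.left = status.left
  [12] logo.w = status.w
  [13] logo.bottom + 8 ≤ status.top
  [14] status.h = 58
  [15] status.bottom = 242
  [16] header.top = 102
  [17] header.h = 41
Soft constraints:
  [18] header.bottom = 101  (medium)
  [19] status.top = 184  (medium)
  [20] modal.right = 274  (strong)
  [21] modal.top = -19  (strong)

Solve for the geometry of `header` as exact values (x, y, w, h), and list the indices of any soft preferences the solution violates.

1. header.x = 72  [modal.left = header.left]
2. header.w = 185  [modal.w = header.w]
3. header.y = 102  [header.top = 102]
4. header.h = 41  [header.h = 41]

header = (x=72, y=102, w=185, h=41)
violated soft preferences: 18, 20, 21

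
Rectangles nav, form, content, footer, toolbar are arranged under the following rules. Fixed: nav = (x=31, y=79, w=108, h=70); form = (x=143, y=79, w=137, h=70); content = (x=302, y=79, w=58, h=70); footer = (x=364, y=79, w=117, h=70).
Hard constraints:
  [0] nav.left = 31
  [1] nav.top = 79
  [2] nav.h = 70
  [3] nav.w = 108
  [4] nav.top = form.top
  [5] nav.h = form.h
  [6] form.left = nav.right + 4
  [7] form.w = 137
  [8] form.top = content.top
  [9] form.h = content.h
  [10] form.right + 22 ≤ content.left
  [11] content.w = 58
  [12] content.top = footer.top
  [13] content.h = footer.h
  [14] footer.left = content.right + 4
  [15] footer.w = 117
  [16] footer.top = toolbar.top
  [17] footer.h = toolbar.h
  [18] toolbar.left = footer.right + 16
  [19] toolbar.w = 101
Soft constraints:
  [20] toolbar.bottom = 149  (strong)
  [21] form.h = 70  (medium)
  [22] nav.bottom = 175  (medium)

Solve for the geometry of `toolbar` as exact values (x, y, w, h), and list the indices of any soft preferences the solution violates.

toolbar = (x=497, y=79, w=101, h=70)
violated soft preferences: 22

1. toolbar.y = 79  [footer.top = toolbar.top]
2. toolbar.h = 70  [footer.h = toolbar.h]
3. toolbar.x = 497  [toolbar.left = footer.right + 16]
4. toolbar.w = 101  [toolbar.w = 101]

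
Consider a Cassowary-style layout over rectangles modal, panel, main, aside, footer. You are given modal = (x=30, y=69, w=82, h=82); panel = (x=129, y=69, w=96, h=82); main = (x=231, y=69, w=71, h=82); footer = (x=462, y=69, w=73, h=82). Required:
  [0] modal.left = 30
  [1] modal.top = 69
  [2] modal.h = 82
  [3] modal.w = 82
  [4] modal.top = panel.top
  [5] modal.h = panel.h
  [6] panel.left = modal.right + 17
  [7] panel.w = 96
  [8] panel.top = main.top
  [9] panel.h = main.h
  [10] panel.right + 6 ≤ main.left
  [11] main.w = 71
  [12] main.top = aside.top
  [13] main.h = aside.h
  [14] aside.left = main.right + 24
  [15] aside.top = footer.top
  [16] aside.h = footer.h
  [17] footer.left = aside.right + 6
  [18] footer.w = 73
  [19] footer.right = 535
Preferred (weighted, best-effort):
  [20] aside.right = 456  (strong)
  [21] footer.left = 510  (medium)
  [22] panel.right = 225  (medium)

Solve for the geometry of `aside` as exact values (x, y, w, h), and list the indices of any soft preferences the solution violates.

1. aside.y = 69  [main.top = aside.top]
2. aside.h = 82  [main.h = aside.h]
3. aside.x = 326  [aside.left = main.right + 24]
4. aside.w = 130  [footer.left = aside.right + 6]

aside = (x=326, y=69, w=130, h=82)
violated soft preferences: 21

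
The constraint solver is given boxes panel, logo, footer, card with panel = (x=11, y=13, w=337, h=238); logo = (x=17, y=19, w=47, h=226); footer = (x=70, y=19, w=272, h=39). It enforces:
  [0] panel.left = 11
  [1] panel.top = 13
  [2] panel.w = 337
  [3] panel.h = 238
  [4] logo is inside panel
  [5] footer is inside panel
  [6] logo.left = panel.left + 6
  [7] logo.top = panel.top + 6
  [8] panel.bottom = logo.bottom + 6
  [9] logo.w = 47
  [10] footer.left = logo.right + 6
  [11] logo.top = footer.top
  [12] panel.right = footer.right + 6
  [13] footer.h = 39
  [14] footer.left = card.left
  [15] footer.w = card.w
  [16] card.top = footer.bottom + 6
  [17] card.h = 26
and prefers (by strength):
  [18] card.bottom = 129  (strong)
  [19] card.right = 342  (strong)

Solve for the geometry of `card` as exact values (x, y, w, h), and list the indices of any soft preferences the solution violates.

card = (x=70, y=64, w=272, h=26)
violated soft preferences: 18

1. card.x = 70  [footer.left = card.left]
2. card.w = 272  [footer.w = card.w]
3. card.y = 64  [card.top = footer.bottom + 6]
4. card.h = 26  [card.h = 26]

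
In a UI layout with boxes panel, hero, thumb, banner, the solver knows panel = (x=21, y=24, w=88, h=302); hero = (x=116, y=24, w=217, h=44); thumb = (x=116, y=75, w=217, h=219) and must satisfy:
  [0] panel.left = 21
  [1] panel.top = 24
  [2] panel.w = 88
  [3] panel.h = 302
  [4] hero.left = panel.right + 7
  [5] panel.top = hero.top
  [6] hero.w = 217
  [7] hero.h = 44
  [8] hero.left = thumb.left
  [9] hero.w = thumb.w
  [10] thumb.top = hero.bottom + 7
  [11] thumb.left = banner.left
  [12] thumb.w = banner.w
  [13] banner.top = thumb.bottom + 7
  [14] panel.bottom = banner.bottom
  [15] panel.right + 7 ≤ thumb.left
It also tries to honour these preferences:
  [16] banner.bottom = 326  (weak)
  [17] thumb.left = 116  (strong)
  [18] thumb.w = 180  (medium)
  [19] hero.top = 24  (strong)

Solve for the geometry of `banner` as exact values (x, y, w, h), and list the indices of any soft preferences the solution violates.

banner = (x=116, y=301, w=217, h=25)
violated soft preferences: 18

1. banner.x = 116  [thumb.left = banner.left]
2. banner.w = 217  [thumb.w = banner.w]
3. banner.y = 301  [banner.top = thumb.bottom + 7]
4. banner.h = 25  [panel.bottom = banner.bottom]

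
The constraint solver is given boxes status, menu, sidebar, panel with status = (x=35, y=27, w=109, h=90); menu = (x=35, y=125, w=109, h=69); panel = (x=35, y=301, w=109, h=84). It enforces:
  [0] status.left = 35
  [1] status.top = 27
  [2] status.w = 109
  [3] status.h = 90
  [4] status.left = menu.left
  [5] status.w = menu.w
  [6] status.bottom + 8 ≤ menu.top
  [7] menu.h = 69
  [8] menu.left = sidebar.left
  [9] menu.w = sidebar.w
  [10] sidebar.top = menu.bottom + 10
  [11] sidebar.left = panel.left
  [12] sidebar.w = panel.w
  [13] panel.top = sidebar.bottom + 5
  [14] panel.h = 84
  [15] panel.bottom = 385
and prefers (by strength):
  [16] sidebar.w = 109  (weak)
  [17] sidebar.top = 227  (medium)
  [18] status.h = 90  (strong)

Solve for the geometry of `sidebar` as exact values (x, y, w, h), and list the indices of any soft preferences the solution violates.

1. sidebar.x = 35  [menu.left = sidebar.left]
2. sidebar.w = 109  [menu.w = sidebar.w]
3. sidebar.y = 204  [sidebar.top = menu.bottom + 10]
4. sidebar.h = 92  [panel.top = sidebar.bottom + 5]

sidebar = (x=35, y=204, w=109, h=92)
violated soft preferences: 17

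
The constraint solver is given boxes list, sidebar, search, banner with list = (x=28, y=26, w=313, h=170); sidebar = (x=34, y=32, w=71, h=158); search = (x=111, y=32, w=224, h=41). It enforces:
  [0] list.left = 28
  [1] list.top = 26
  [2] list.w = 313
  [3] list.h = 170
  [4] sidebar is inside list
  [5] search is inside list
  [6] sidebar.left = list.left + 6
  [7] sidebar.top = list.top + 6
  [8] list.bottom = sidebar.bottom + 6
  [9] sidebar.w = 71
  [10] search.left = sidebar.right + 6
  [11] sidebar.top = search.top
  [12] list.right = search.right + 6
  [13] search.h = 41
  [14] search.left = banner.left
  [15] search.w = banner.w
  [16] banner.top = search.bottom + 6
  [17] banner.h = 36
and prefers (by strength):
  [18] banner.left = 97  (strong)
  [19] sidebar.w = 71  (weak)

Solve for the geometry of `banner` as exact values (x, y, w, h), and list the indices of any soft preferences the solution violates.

banner = (x=111, y=79, w=224, h=36)
violated soft preferences: 18

1. banner.x = 111  [search.left = banner.left]
2. banner.w = 224  [search.w = banner.w]
3. banner.y = 79  [banner.top = search.bottom + 6]
4. banner.h = 36  [banner.h = 36]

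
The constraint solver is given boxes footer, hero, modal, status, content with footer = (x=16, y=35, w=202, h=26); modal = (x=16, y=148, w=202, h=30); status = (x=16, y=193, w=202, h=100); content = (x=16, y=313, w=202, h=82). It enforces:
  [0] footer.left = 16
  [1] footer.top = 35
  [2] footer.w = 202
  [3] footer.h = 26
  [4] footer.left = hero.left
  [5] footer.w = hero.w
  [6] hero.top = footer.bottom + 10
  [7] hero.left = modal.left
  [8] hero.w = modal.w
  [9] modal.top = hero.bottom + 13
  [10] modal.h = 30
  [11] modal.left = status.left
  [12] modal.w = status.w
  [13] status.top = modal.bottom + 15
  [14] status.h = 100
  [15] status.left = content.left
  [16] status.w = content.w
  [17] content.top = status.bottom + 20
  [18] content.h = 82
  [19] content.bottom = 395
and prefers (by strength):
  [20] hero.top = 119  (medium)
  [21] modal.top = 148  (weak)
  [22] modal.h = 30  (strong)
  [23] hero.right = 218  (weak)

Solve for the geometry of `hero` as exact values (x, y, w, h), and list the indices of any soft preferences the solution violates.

hero = (x=16, y=71, w=202, h=64)
violated soft preferences: 20

1. hero.x = 16  [footer.left = hero.left]
2. hero.w = 202  [footer.w = hero.w]
3. hero.y = 71  [hero.top = footer.bottom + 10]
4. hero.h = 64  [modal.top = hero.bottom + 13]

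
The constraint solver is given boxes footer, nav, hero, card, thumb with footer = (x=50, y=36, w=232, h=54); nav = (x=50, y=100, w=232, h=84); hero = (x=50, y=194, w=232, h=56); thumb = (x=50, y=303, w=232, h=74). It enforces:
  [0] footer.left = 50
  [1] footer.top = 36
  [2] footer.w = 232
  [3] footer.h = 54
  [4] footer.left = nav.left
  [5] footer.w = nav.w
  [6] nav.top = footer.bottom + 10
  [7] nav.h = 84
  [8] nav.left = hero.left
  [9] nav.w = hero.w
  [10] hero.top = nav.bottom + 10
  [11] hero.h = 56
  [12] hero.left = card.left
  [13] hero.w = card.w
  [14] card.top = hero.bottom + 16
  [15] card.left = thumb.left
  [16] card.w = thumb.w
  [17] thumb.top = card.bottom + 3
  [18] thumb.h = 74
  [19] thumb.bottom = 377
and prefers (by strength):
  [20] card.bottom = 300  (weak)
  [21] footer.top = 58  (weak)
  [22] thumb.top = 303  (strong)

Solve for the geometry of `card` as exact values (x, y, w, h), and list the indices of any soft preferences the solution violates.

1. card.x = 50  [hero.left = card.left]
2. card.w = 232  [hero.w = card.w]
3. card.y = 266  [card.top = hero.bottom + 16]
4. card.h = 34  [thumb.top = card.bottom + 3]

card = (x=50, y=266, w=232, h=34)
violated soft preferences: 21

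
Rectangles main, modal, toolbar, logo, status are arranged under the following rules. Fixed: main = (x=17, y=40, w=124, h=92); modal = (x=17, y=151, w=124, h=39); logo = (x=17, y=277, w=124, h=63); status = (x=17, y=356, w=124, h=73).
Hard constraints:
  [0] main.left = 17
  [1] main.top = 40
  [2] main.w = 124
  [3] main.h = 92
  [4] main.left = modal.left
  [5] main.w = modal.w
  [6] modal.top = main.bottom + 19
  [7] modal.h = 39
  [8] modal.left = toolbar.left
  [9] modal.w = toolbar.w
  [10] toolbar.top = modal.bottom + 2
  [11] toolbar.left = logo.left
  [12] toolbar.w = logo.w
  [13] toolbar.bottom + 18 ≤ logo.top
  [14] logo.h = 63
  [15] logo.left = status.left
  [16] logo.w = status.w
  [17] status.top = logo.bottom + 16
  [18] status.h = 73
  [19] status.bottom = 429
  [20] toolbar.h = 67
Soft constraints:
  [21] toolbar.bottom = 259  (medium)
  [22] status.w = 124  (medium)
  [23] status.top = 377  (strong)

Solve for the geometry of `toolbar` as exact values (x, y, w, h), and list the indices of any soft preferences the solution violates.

toolbar = (x=17, y=192, w=124, h=67)
violated soft preferences: 23

1. toolbar.x = 17  [modal.left = toolbar.left]
2. toolbar.w = 124  [modal.w = toolbar.w]
3. toolbar.y = 192  [toolbar.top = modal.bottom + 2]
4. toolbar.h = 67  [toolbar.h = 67]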